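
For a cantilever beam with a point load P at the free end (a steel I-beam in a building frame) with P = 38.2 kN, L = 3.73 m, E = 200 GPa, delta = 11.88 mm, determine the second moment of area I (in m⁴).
Model: a cantilever beam with a point load P at the free end, so delta = (P·L^3) / (3·E·I).
Solve for I: I = (P·L^3) / (3·delta·E).
Convert to SI units:
  P = 38.2 kN = 38200 N
  E = 200 GPa = 2 × 10¹¹ Pa
  delta = 11.88 mm = 0.01188 m
Substitute:
  I = (38200 × 3.73^3) / (3 × 0.01188 × (2 × 10¹¹))
  I = 0.0002781 m⁴
Final answer: I = 0.0002781 m⁴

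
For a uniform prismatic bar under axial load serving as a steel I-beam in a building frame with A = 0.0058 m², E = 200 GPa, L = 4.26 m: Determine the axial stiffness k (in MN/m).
Model: a uniform prismatic bar under axial load, so k = (A·E) / L.
Convert to SI units:
  E = 200 GPa = 2 × 10¹¹ Pa
Substitute:
  k = (0.0058 × (2 × 10¹¹)) / 4.26
  k = 2.723 × 10⁸ N/m
Convert: k = 2.723 × 10⁸ N/m = 272.3 MN/m
Final answer: k = 272.3 MN/m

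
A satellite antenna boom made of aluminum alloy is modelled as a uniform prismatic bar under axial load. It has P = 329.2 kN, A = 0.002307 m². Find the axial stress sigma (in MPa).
Model: a uniform prismatic bar under axial load, so sigma = P / A.
Convert to SI units:
  P = 329.2 kN = 329200 N
Substitute:
  sigma = 329200 / 0.002307
  sigma = 1.427 × 10⁸ Pa
Convert: sigma = 1.427 × 10⁸ Pa = 142.7 MPa
Final answer: sigma = 142.7 MPa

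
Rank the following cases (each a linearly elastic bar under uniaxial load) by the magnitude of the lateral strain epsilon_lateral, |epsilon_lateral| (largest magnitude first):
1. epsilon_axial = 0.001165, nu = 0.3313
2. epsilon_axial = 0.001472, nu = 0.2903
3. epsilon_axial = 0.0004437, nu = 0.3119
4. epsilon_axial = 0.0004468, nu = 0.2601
Model: a linearly elastic bar under uniaxial load, so epsilon_lateral = -nu·epsilon_axial (SI units).
  Case 1: epsilon_lateral = -(0.3313 × 0.001165) = -0.000386
  Case 2: epsilon_lateral = -(0.2903 × 0.001472) = -0.0004273
  Case 3: epsilon_lateral = -(0.3119 × 0.0004437) = -0.0001384
  Case 4: epsilon_lateral = -(0.2601 × 0.0004468) = -0.0001162
Ordering by |epsilon_lateral|: 0.0004273 (case 2) > 0.000386 (case 1) > 0.0001384 (case 3) > 0.0001162 (case 4)
Final answer: 2, 1, 3, 4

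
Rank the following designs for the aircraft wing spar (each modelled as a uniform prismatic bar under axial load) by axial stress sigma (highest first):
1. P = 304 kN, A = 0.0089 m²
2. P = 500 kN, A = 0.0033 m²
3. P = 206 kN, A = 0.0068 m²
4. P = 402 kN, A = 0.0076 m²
Model: a uniform prismatic bar under axial load, so sigma = P / A (SI units).
  Case 1: sigma = 304000 / 0.0089 = 3.416 × 10⁷ Pa = 34.16 MPa
  Case 2: sigma = 500000 / 0.0033 = 1.515 × 10⁸ Pa = 151.5 MPa
  Case 3: sigma = 206000 / 0.0068 = 3.029 × 10⁷ Pa = 30.29 MPa
  Case 4: sigma = 402000 / 0.0076 = 5.289 × 10⁷ Pa = 52.89 MPa
Ordering: 151.5 MPa (case 2) > 52.89 MPa (case 4) > 34.16 MPa (case 1) > 30.29 MPa (case 3)
Final answer: 2, 4, 1, 3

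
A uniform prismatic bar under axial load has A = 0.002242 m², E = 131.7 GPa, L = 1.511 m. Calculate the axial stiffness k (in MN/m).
Model: a uniform prismatic bar under axial load, so k = (A·E) / L.
Convert to SI units:
  E = 131.7 GPa = 1.317 × 10¹¹ Pa
Substitute:
  k = (0.002242 × (1.317 × 10¹¹)) / 1.511
  k = 1.954 × 10⁸ N/m
Convert: k = 1.954 × 10⁸ N/m = 195.4 MN/m
Final answer: k = 195.4 MN/m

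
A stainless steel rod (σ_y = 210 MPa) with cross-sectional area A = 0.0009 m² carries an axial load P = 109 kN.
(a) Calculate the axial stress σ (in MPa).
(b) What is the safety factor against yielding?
(a) Axial stress σ = P/A. Convert P = 109 kN = 109000 N.
  σ = 109000 / 0.0009 = 1.211 × 10⁸ Pa = 121.1 MPa
(b) Safety factor SF = σ_y/σ = 210 / 121.1 = 1.734
Final answer: (a) σ = 121.1 MPa, (b) SF = 1.734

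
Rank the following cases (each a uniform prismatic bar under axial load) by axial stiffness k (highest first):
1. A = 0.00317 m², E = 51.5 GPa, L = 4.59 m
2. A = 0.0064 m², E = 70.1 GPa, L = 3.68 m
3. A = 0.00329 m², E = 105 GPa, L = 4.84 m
Model: a uniform prismatic bar under axial load, so k = (A·E) / L (SI units).
  Case 1: k = (0.00317 × (5.15 × 10¹⁰)) / 4.59 = 3.557 × 10⁷ N/m = 35.57 MN/m
  Case 2: k = (0.0064 × (7.01 × 10¹⁰)) / 3.68 = 1.219 × 10⁸ N/m = 121.9 MN/m
  Case 3: k = (0.00329 × (1.05 × 10¹¹)) / 4.84 = 7.137 × 10⁷ N/m = 71.37 MN/m
Ordering: 121.9 MN/m (case 2) > 71.37 MN/m (case 3) > 35.57 MN/m (case 1)
Final answer: 2, 3, 1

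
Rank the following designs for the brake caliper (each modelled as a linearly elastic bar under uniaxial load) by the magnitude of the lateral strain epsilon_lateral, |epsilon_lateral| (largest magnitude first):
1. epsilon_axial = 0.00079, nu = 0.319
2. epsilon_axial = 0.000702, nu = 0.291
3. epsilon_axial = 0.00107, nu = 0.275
Model: a linearly elastic bar under uniaxial load, so epsilon_lateral = -nu·epsilon_axial (SI units).
  Case 1: epsilon_lateral = -(0.319 × 0.00079) = -0.000252
  Case 2: epsilon_lateral = -(0.291 × 0.000702) = -0.0002043
  Case 3: epsilon_lateral = -(0.275 × 0.00107) = -0.0002943
Ordering by |epsilon_lateral|: 0.0002943 (case 3) > 0.000252 (case 1) > 0.0002043 (case 2)
Final answer: 3, 1, 2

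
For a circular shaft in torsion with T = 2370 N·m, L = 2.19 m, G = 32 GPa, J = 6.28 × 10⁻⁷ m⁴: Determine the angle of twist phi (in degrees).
Model: a circular shaft in torsion, so phi = (T·L) / (G·J).
Convert to SI units:
  G = 32 GPa = 3.2 × 10¹⁰ Pa
Substitute:
  phi = (2370 × 2.19) / ((3.2 × 10¹⁰) × (6.28 × 10⁻⁷))
  phi = 0.2583 rad
Convert to degrees: phi = 0.2583 × 180/π = 14.8°
Final answer: phi = 14.8°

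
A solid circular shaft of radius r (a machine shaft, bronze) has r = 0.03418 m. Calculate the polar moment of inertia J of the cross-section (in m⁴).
Model: a solid circular shaft of radius r, so J = (π·r^4) / 2.
Substitute:
  J = (π × 0.03418^4) / 2
  J = 2.144 × 10⁻⁶ m⁴
Final answer: J = 2.144 × 10⁻⁶ m⁴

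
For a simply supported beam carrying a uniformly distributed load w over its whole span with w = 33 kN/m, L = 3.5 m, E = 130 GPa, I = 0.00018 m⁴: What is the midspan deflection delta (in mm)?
Model: a simply supported beam carrying a uniformly distributed load w over its whole span, so delta = (5·w·L^4) / (384·E·I).
Convert to SI units:
  w = 33 kN/m = 33000 N/m
  E = 130 GPa = 1.3 × 10¹¹ Pa
Substitute:
  delta = (5 × 33000 × 3.5^4) / (384 × (1.3 × 10¹¹) × 0.00018)
  delta = 0.002756 m
Convert: delta = 0.002756 m = 2.756 mm
Final answer: delta = 2.756 mm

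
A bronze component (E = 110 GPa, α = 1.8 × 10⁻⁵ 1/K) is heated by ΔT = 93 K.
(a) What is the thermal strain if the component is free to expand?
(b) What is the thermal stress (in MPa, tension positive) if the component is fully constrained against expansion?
(a) Free thermal strain ε_th = α·ΔT = (1.8 × 10⁻⁵) × 93 = 0.001674
(b) Fully constrained, the expansion is suppressed, so σ = -E·α·ΔT. Convert E = 110 GPa = 1.1 × 10¹¹ Pa.
  σ = -(1.1 × 10¹¹) × (1.8 × 10⁻⁵) × 93 = -1.841 × 10⁸ Pa = -184.1 MPa (compressive)
Final answer: (a) ε_th = 0.001674, (b) σ = -184.1 MPa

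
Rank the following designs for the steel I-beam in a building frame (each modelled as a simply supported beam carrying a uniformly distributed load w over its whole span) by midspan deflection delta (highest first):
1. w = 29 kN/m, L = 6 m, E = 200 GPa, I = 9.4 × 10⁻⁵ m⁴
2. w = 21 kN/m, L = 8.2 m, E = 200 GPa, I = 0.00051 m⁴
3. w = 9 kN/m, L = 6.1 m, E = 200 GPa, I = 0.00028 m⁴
Model: a simply supported beam carrying a uniformly distributed load w over its whole span, so delta = (5·w·L^4) / (384·E·I) (SI units).
  Case 1: delta = (5 × 29000 × 6^4) / (384 × (2 × 10¹¹) × (9.4 × 10⁻⁵)) = 0.02603 m = 26.03 mm
  Case 2: delta = (5 × 21000 × 8.2^4) / (384 × (2 × 10¹¹) × 0.00051) = 0.01212 m = 12.12 mm
  Case 3: delta = (5 × 9000 × 6.1^4) / (384 × (2 × 10¹¹) × 0.00028) = 0.002897 m = 2.897 mm
Ordering: 26.03 mm (case 1) > 12.12 mm (case 2) > 2.897 mm (case 3)
Final answer: 1, 2, 3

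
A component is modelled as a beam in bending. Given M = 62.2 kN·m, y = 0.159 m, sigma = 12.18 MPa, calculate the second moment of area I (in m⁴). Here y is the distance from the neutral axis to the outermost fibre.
Model: a beam in bending, so sigma = (M·y) / I.
Solve for I: I = (M·y) / sigma.
Convert to SI units:
  M = 62.2 kN·m = 62200 N·m
  sigma = 12.18 MPa = 1.218 × 10⁷ Pa
Substitute:
  I = (62200 × 0.159) / (1.218 × 10⁷)
  I = 0.000812 m⁴
Final answer: I = 0.000812 m⁴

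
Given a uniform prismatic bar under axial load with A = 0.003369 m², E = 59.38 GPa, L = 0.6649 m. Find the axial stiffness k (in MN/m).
Model: a uniform prismatic bar under axial load, so k = (A·E) / L.
Convert to SI units:
  E = 59.38 GPa = 5.938 × 10¹⁰ Pa
Substitute:
  k = (0.003369 × (5.938 × 10¹⁰)) / 0.6649
  k = 3.009 × 10⁸ N/m
Convert: k = 3.009 × 10⁸ N/m = 300.9 MN/m
Final answer: k = 300.9 MN/m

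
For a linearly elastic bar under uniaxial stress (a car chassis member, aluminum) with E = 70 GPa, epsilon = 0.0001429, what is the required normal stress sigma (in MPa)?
Model: a linearly elastic bar under uniaxial stress, so epsilon = sigma / E.
Solve for sigma: sigma = epsilon·E.
Convert to SI units:
  E = 70 GPa = 7 × 10¹⁰ Pa
Substitute:
  sigma = 0.0001429 × (7 × 10¹⁰)
  sigma = 1 × 10⁷ Pa
Convert: sigma = 1 × 10⁷ Pa = 10 MPa
Final answer: sigma = 10 MPa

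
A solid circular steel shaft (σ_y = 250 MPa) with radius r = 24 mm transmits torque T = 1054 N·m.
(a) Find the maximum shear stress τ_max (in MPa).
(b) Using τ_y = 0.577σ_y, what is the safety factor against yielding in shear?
(a) For a solid circular shaft, τ_max = T·r/J with J = π·r^4/2, i.e. τ_max = 2·T / (π·r^3). Convert r = 24 mm = 0.024 m.
  τ_max = (2 × 1054) / (π × 0.024^3) = 4.854 × 10⁷ Pa = 48.54 MPa
(b) τ_y = 0.577 × 250 = 144.25 MPa
  SF = τ_y/τ_max = 144.25 / 48.54 = 2.972
Final answer: (a) τ_max = 48.54 MPa, (b) SF = 2.972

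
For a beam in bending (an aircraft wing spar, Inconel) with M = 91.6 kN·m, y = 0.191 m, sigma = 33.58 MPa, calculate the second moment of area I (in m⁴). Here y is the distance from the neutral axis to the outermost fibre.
Model: a beam in bending, so sigma = (M·y) / I.
Solve for I: I = (M·y) / sigma.
Convert to SI units:
  M = 91.6 kN·m = 91600 N·m
  sigma = 33.58 MPa = 3.358 × 10⁷ Pa
Substitute:
  I = (91600 × 0.191) / (3.358 × 10⁷)
  I = 0.000521 m⁴
Final answer: I = 0.000521 m⁴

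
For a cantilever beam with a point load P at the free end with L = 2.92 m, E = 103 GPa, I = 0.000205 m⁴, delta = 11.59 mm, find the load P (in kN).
Model: a cantilever beam with a point load P at the free end, so delta = (P·L^3) / (3·E·I).
Solve for P: P = (3·delta·E·I) / L^3.
Convert to SI units:
  E = 103 GPa = 1.03 × 10¹¹ Pa
  delta = 11.59 mm = 0.01159 m
Substitute:
  P = (3 × 0.01159 × (1.03 × 10¹¹) × 0.000205) / 2.92^3
  P = 29490 N
Convert: P = 29490 N = 29.49 kN
Final answer: P = 29.49 kN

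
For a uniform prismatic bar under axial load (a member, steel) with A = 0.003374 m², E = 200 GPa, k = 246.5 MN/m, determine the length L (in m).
Model: a uniform prismatic bar under axial load, so k = (A·E) / L.
Solve for L: L = (A·E) / k.
Convert to SI units:
  E = 200 GPa = 2 × 10¹¹ Pa
  k = 246.5 MN/m = 2.465 × 10⁸ N/m
Substitute:
  L = (0.003374 × (2 × 10¹¹)) / (2.465 × 10⁸)
  L = 2.738 m
Final answer: L = 2.738 m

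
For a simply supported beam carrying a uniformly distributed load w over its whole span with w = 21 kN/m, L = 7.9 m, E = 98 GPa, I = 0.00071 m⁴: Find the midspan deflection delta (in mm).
Model: a simply supported beam carrying a uniformly distributed load w over its whole span, so delta = (5·w·L^4) / (384·E·I).
Convert to SI units:
  w = 21 kN/m = 21000 N/m
  E = 98 GPa = 9.8 × 10¹⁰ Pa
Substitute:
  delta = (5 × 21000 × 7.9^4) / (384 × (9.8 × 10¹⁰) × 0.00071)
  delta = 0.01531 m
Convert: delta = 0.01531 m = 15.31 mm
Final answer: delta = 15.31 mm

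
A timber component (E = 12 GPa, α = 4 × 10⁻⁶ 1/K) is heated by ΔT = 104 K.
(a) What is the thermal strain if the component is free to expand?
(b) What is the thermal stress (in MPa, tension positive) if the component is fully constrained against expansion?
(a) Free thermal strain ε_th = α·ΔT = (4 × 10⁻⁶) × 104 = 0.000416
(b) Fully constrained, the expansion is suppressed, so σ = -E·α·ΔT. Convert E = 12 GPa = 1.2 × 10¹⁰ Pa.
  σ = -(1.2 × 10¹⁰) × (4 × 10⁻⁶) × 104 = -4.992 × 10⁶ Pa = -4.992 MPa (compressive)
Final answer: (a) ε_th = 0.000416, (b) σ = -4.992 MPa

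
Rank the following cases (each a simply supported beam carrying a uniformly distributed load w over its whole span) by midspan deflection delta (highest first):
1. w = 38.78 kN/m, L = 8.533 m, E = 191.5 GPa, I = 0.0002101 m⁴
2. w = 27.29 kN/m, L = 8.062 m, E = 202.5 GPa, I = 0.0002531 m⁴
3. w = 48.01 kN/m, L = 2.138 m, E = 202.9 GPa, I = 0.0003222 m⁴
Model: a simply supported beam carrying a uniformly distributed load w over its whole span, so delta = (5·w·L^4) / (384·E·I) (SI units).
  Case 1: delta = (5 × 38780 × 8.533^4) / (384 × (1.915 × 10¹¹) × 0.0002101) = 0.06654 m = 66.54 mm
  Case 2: delta = (5 × 27290 × 8.062^4) / (384 × (2.025 × 10¹¹) × 0.0002531) = 0.02929 m = 29.29 mm
  Case 3: delta = (5 × 48010 × 2.138^4) / (384 × (2.029 × 10¹¹) × 0.0003222) = 0.0001998 m = 0.1998 mm
Ordering: 66.54 mm (case 1) > 29.29 mm (case 2) > 0.1998 mm (case 3)
Final answer: 1, 2, 3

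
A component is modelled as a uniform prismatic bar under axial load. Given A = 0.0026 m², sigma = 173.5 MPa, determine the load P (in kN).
Model: a uniform prismatic bar under axial load, so sigma = P / A.
Solve for P: P = sigma·A.
Convert to SI units:
  sigma = 173.5 MPa = 1.735 × 10⁸ Pa
Substitute:
  P = (1.735 × 10⁸) × 0.0026
  P = 451100 N
Convert: P = 451100 N = 451.1 kN
Final answer: P = 451.1 kN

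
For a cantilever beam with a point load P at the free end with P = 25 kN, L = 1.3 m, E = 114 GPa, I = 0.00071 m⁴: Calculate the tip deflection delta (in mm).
Model: a cantilever beam with a point load P at the free end, so delta = (P·L^3) / (3·E·I).
Convert to SI units:
  P = 25 kN = 25000 N
  E = 114 GPa = 1.14 × 10¹¹ Pa
Substitute:
  delta = (25000 × 1.3^3) / (3 × (1.14 × 10¹¹) × 0.00071)
  delta = 0.0002262 m
Convert: delta = 0.0002262 m = 0.2262 mm
Final answer: delta = 0.2262 mm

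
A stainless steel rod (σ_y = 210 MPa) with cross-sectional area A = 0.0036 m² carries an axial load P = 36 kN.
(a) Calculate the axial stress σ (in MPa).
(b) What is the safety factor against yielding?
(a) Axial stress σ = P/A. Convert P = 36 kN = 36000 N.
  σ = 36000 / 0.0036 = 1 × 10⁷ Pa = 10 MPa
(b) Safety factor SF = σ_y/σ = 210 / 10 = 21
Final answer: (a) σ = 10 MPa, (b) SF = 21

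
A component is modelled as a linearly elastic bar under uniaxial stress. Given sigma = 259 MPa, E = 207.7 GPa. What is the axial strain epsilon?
Model: a linearly elastic bar under uniaxial stress, so epsilon = sigma / E.
Convert to SI units:
  sigma = 259 MPa = 2.59 × 10⁸ Pa
  E = 207.7 GPa = 2.077 × 10¹¹ Pa
Substitute:
  epsilon = (2.59 × 10⁸) / (2.077 × 10¹¹)
  epsilon = 0.001247
Final answer: epsilon = 0.001247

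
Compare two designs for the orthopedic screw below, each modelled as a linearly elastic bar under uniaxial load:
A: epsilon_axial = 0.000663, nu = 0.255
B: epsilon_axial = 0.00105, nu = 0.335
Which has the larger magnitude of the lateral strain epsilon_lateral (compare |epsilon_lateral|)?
Model: a linearly elastic bar under uniaxial load, so epsilon_lateral = -nu·epsilon_axial (SI units).
  A: epsilon_lateral = -(0.255 × 0.000663) = -0.0001691
  B: epsilon_lateral = -(0.335 × 0.00105) = -0.0003518
|epsilon_lateral|: A = 0.0001691, B = 0.0003518, so B is larger in magnitude.
Final answer: B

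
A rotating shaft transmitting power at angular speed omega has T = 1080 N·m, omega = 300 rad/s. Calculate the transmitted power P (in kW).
Model: a rotating shaft transmitting power at angular speed omega, so P = T·omega.
Substitute:
  P = 1080 × 300
  P = 324000 W
Convert: P = 324000 W = 324 kW
Final answer: P = 324 kW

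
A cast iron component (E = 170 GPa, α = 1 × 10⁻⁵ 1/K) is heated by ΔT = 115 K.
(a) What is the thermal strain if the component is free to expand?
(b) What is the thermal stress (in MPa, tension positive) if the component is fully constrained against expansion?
(a) Free thermal strain ε_th = α·ΔT = (1 × 10⁻⁵) × 115 = 0.00115
(b) Fully constrained, the expansion is suppressed, so σ = -E·α·ΔT. Convert E = 170 GPa = 1.7 × 10¹¹ Pa.
  σ = -(1.7 × 10¹¹) × (1 × 10⁻⁵) × 115 = -1.955 × 10⁸ Pa = -195.5 MPa (compressive)
Final answer: (a) ε_th = 0.00115, (b) σ = -195.5 MPa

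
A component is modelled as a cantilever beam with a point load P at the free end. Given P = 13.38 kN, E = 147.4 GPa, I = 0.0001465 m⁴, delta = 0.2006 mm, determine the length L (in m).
Model: a cantilever beam with a point load P at the free end, so delta = (P·L^3) / (3·E·I).
Solve for L: L = ((3·delta·E·I) / P)^(1/3).
Convert to SI units:
  P = 13.38 kN = 13380 N
  E = 147.4 GPa = 1.474 × 10¹¹ Pa
  delta = 0.2006 mm = 0.0002006 m
Substitute:
  L = ((3 × 0.0002006 × (1.474 × 10¹¹) × 0.0001465) / 13380)^(1/3)
  L = 0.9903 m
Final answer: L = 0.9903 m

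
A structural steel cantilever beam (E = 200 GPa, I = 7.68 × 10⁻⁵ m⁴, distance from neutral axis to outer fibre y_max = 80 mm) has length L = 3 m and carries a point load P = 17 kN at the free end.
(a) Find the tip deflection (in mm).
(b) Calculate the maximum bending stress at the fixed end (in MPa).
(a) Tip deflection of a cantilever with an end point load: δ = P·L^3 / (3·E·I). Convert P = 17 kN = 17000 N, E = 200 GPa = 2 × 10¹¹ Pa.
  δ = (17000 × 3^3) / (3 × (2 × 10¹¹) × (7.68 × 10⁻⁵)) = 0.009961 m = 9.961 mm
(b) Maximum bending moment at the fixed end: M = P·L = 17000 × 3 = 51000 N·m. Convert y_max = 80 mm = 0.08 m.
  σ = M·y_max / I = (51000 × 0.08) / (7.68 × 10⁻⁵) = 5.312 × 10⁷ Pa = 53.12 MPa
Final answer: (a) δ = 9.961 mm, (b) σ = 53.12 MPa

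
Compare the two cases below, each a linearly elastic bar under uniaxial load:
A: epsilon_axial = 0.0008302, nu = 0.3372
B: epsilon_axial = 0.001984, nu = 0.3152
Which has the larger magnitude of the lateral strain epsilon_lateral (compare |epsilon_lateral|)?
Model: a linearly elastic bar under uniaxial load, so epsilon_lateral = -nu·epsilon_axial (SI units).
  A: epsilon_lateral = -(0.3372 × 0.0008302) = -0.0002799
  B: epsilon_lateral = -(0.3152 × 0.001984) = -0.0006254
|epsilon_lateral|: A = 0.0002799, B = 0.0006254, so B is larger in magnitude.
Final answer: B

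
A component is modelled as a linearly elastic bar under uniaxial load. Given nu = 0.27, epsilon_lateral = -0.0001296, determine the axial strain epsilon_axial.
Model: a linearly elastic bar under uniaxial load, so epsilon_lateral = -nu·epsilon_axial.
Solve for epsilon_axial: epsilon_axial = -epsilon_lateral / nu.
Substitute:
  epsilon_axial = -(-0.0001296) / 0.27
  epsilon_axial = 0.00048
Final answer: epsilon_axial = 0.00048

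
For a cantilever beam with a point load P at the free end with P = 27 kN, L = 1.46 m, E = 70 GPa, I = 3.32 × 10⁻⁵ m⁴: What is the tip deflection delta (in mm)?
Model: a cantilever beam with a point load P at the free end, so delta = (P·L^3) / (3·E·I).
Convert to SI units:
  P = 27 kN = 27000 N
  E = 70 GPa = 7 × 10¹⁰ Pa
Substitute:
  delta = (27000 × 1.46^3) / (3 × (7 × 10¹⁰) × (3.32 × 10⁻⁵))
  delta = 0.01205 m
Convert: delta = 0.01205 m = 12.05 mm
Final answer: delta = 12.05 mm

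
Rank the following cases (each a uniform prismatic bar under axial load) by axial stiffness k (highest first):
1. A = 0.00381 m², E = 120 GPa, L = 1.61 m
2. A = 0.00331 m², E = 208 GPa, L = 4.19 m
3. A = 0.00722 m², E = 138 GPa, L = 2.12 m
Model: a uniform prismatic bar under axial load, so k = (A·E) / L (SI units).
  Case 1: k = (0.00381 × (1.2 × 10¹¹)) / 1.61 = 2.84 × 10⁸ N/m = 284 MN/m
  Case 2: k = (0.00331 × (2.08 × 10¹¹)) / 4.19 = 1.643 × 10⁸ N/m = 164.3 MN/m
  Case 3: k = (0.00722 × (1.38 × 10¹¹)) / 2.12 = 4.7 × 10⁸ N/m = 470 MN/m
Ordering: 470 MN/m (case 3) > 284 MN/m (case 1) > 164.3 MN/m (case 2)
Final answer: 3, 1, 2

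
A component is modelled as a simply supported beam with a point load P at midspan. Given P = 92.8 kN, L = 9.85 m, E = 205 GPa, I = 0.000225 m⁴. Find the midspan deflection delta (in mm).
Model: a simply supported beam with a point load P at midspan, so delta = (P·L^3) / (48·E·I).
Convert to SI units:
  P = 92.8 kN = 92800 N
  E = 205 GPa = 2.05 × 10¹¹ Pa
Substitute:
  delta = (92800 × 9.85^3) / (48 × (2.05 × 10¹¹) × 0.000225)
  delta = 0.04006 m
Convert: delta = 0.04006 m = 40.06 mm
Final answer: delta = 40.06 mm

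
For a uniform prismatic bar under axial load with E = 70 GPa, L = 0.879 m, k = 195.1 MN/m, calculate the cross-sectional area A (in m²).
Model: a uniform prismatic bar under axial load, so k = (A·E) / L.
Solve for A: A = (k·L) / E.
Convert to SI units:
  E = 70 GPa = 7 × 10¹⁰ Pa
  k = 195.1 MN/m = 1.951 × 10⁸ N/m
Substitute:
  A = ((1.951 × 10⁸) × 0.879) / (7 × 10¹⁰)
  A = 0.00245 m²
Final answer: A = 0.00245 m²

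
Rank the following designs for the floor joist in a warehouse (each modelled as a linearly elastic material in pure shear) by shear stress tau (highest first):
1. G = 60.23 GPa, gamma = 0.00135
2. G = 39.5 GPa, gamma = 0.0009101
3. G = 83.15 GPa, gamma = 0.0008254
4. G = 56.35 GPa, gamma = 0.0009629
Model: a linearly elastic material in pure shear, so tau = G·gamma (SI units).
  Case 1: tau = (6.023 × 10¹⁰) × 0.00135 = 8.131 × 10⁷ Pa = 81.31 MPa
  Case 2: tau = (3.95 × 10¹⁰) × 0.0009101 = 3.595 × 10⁷ Pa = 35.95 MPa
  Case 3: tau = (8.315 × 10¹⁰) × 0.0008254 = 6.863 × 10⁷ Pa = 68.63 MPa
  Case 4: tau = (5.635 × 10¹⁰) × 0.0009629 = 5.426 × 10⁷ Pa = 54.26 MPa
Ordering: 81.31 MPa (case 1) > 68.63 MPa (case 3) > 54.26 MPa (case 4) > 35.95 MPa (case 2)
Final answer: 1, 3, 4, 2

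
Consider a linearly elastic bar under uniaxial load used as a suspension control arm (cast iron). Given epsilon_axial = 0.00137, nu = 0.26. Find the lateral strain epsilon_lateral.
Model: a linearly elastic bar under uniaxial load, so epsilon_lateral = -nu·epsilon_axial.
Substitute:
  epsilon_lateral = -(0.26 × 0.00137)
  epsilon_lateral = -0.0003562
Final answer: epsilon_lateral = -0.0003562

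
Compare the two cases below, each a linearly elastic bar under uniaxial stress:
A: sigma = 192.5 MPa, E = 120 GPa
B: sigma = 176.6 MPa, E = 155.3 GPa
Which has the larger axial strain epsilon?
Model: a linearly elastic bar under uniaxial stress, so epsilon = sigma / E (SI units).
  A: epsilon = (1.925 × 10⁸) / (1.2 × 10¹¹) = 0.001604
  B: epsilon = (1.766 × 10⁸) / (1.553 × 10¹¹) = 0.001137
0.001604 > 0.001137, so A is larger.
Final answer: A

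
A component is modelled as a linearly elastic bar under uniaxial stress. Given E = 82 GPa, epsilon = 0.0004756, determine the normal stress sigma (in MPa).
Model: a linearly elastic bar under uniaxial stress, so epsilon = sigma / E.
Solve for sigma: sigma = epsilon·E.
Convert to SI units:
  E = 82 GPa = 8.2 × 10¹⁰ Pa
Substitute:
  sigma = 0.0004756 × (8.2 × 10¹⁰)
  sigma = 3.9 × 10⁷ Pa
Convert: sigma = 3.9 × 10⁷ Pa = 39 MPa
Final answer: sigma = 39 MPa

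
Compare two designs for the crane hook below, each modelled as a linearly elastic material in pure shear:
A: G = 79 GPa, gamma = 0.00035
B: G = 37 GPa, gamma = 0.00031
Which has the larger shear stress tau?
Model: a linearly elastic material in pure shear, so tau = G·gamma (SI units).
  A: tau = (7.9 × 10¹⁰) × 0.00035 = 2.765 × 10⁷ Pa = 27.65 MPa
  B: tau = (3.7 × 10¹⁰) × 0.00031 = 1.147 × 10⁷ Pa = 11.47 MPa
27.65 MPa > 11.47 MPa, so A is larger.
Final answer: A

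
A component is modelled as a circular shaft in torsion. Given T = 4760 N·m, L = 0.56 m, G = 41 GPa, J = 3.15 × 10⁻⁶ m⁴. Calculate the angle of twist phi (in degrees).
Model: a circular shaft in torsion, so phi = (T·L) / (G·J).
Convert to SI units:
  G = 41 GPa = 4.1 × 10¹⁰ Pa
Substitute:
  phi = (4760 × 0.56) / ((4.1 × 10¹⁰) × (3.15 × 10⁻⁶))
  phi = 0.02064 rad
Convert to degrees: phi = 0.02064 × 180/π = 1.183°
Final answer: phi = 1.183°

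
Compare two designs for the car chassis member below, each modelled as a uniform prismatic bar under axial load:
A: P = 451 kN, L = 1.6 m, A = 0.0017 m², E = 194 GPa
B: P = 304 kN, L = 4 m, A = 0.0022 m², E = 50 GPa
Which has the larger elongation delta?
Model: a uniform prismatic bar under axial load, so delta = (P·L) / (A·E) (SI units).
  A: delta = (451000 × 1.6) / (0.0017 × (1.94 × 10¹¹)) = 0.002188 m = 2.188 mm
  B: delta = (304000 × 4) / (0.0022 × (5 × 10¹⁰)) = 0.01105 m = 11.05 mm
11.05 mm > 2.188 mm, so B is larger.
Final answer: B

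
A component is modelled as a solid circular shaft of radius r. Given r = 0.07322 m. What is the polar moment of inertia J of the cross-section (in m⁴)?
Model: a solid circular shaft of radius r, so J = (π·r^4) / 2.
Substitute:
  J = (π × 0.07322^4) / 2
  J = 4.515 × 10⁻⁵ m⁴
Final answer: J = 4.515 × 10⁻⁵ m⁴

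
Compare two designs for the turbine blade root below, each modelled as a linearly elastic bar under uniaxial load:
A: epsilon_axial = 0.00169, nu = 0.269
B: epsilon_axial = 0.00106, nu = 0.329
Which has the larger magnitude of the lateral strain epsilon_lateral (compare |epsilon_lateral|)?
Model: a linearly elastic bar under uniaxial load, so epsilon_lateral = -nu·epsilon_axial (SI units).
  A: epsilon_lateral = -(0.269 × 0.00169) = -0.0004546
  B: epsilon_lateral = -(0.329 × 0.00106) = -0.0003487
|epsilon_lateral|: A = 0.0004546, B = 0.0003487, so A is larger in magnitude.
Final answer: A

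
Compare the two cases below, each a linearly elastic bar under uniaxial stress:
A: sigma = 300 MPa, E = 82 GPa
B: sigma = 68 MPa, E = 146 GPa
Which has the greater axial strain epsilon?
Model: a linearly elastic bar under uniaxial stress, so epsilon = sigma / E (SI units).
  A: epsilon = (3 × 10⁸) / (8.2 × 10¹⁰) = 0.003659
  B: epsilon = (6.8 × 10⁷) / (1.46 × 10¹¹) = 0.0004658
0.003659 > 0.0004658, so A is larger.
Final answer: A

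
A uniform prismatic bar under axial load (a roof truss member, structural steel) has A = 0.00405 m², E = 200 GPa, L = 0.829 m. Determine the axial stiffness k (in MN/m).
Model: a uniform prismatic bar under axial load, so k = (A·E) / L.
Convert to SI units:
  E = 200 GPa = 2 × 10¹¹ Pa
Substitute:
  k = (0.00405 × (2 × 10¹¹)) / 0.829
  k = 9.771 × 10⁸ N/m
Convert: k = 9.771 × 10⁸ N/m = 977.1 MN/m
Final answer: k = 977.1 MN/m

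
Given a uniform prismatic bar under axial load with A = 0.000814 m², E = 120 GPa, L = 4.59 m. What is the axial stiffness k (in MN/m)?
Model: a uniform prismatic bar under axial load, so k = (A·E) / L.
Convert to SI units:
  E = 120 GPa = 1.2 × 10¹¹ Pa
Substitute:
  k = (0.000814 × (1.2 × 10¹¹)) / 4.59
  k = 2.128 × 10⁷ N/m
Convert: k = 2.128 × 10⁷ N/m = 21.28 MN/m
Final answer: k = 21.28 MN/m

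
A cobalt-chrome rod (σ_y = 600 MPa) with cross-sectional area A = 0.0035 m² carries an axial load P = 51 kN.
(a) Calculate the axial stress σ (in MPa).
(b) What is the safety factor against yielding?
(a) Axial stress σ = P/A. Convert P = 51 kN = 51000 N.
  σ = 51000 / 0.0035 = 1.457 × 10⁷ Pa = 14.57 MPa
(b) Safety factor SF = σ_y/σ = 600 / 14.57 = 41.18
Final answer: (a) σ = 14.57 MPa, (b) SF = 41.18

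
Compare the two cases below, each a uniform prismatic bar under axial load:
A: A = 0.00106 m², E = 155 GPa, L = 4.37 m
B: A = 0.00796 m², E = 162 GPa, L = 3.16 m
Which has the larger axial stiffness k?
Model: a uniform prismatic bar under axial load, so k = (A·E) / L (SI units).
  A: k = (0.00106 × (1.55 × 10¹¹)) / 4.37 = 3.76 × 10⁷ N/m = 37.6 MN/m
  B: k = (0.00796 × (1.62 × 10¹¹)) / 3.16 = 4.081 × 10⁸ N/m = 408.1 MN/m
408.1 MN/m > 37.6 MN/m, so B is larger.
Final answer: B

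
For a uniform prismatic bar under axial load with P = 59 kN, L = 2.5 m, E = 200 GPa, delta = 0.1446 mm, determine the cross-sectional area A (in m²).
Model: a uniform prismatic bar under axial load, so delta = (P·L) / (A·E).
Solve for A: A = (P·L) / (delta·E).
Convert to SI units:
  P = 59 kN = 59000 N
  E = 200 GPa = 2 × 10¹¹ Pa
  delta = 0.1446 mm = 0.0001446 m
Substitute:
  A = (59000 × 2.5) / (0.0001446 × (2 × 10¹¹))
  A = 0.0051 m²
Final answer: A = 0.0051 m²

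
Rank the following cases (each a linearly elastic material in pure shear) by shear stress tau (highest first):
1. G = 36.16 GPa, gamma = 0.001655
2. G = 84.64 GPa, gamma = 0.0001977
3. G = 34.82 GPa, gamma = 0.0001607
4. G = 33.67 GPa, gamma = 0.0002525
Model: a linearly elastic material in pure shear, so tau = G·gamma (SI units).
  Case 1: tau = (3.616 × 10¹⁰) × 0.001655 = 5.984 × 10⁷ Pa = 59.84 MPa
  Case 2: tau = (8.464 × 10¹⁰) × 0.0001977 = 1.673 × 10⁷ Pa = 16.73 MPa
  Case 3: tau = (3.482 × 10¹⁰) × 0.0001607 = 5.596 × 10⁶ Pa = 5.596 MPa
  Case 4: tau = (3.367 × 10¹⁰) × 0.0002525 = 8.502 × 10⁶ Pa = 8.502 MPa
Ordering: 59.84 MPa (case 1) > 16.73 MPa (case 2) > 8.502 MPa (case 4) > 5.596 MPa (case 3)
Final answer: 1, 2, 4, 3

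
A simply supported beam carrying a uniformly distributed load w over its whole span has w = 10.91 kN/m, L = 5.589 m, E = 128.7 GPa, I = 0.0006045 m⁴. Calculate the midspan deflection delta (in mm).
Model: a simply supported beam carrying a uniformly distributed load w over its whole span, so delta = (5·w·L^4) / (384·E·I).
Convert to SI units:
  w = 10.91 kN/m = 10910 N/m
  E = 128.7 GPa = 1.287 × 10¹¹ Pa
Substitute:
  delta = (5 × 10910 × 5.589^4) / (384 × (1.287 × 10¹¹) × 0.0006045)
  delta = 0.001782 m
Convert: delta = 0.001782 m = 1.782 mm
Final answer: delta = 1.782 mm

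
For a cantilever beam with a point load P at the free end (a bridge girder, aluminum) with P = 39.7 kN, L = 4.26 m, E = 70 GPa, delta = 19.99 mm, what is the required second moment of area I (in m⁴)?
Model: a cantilever beam with a point load P at the free end, so delta = (P·L^3) / (3·E·I).
Solve for I: I = (P·L^3) / (3·delta·E).
Convert to SI units:
  P = 39.7 kN = 39700 N
  E = 70 GPa = 7 × 10¹⁰ Pa
  delta = 19.99 mm = 0.01999 m
Substitute:
  I = (39700 × 4.26^3) / (3 × 0.01999 × (7 × 10¹⁰))
  I = 0.0007311 m⁴
Final answer: I = 0.0007311 m⁴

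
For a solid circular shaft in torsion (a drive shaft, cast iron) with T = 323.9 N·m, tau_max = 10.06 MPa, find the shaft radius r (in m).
Model: a solid circular shaft in torsion, so tau_max = (2·T) / (π·r^3).
Solve for r: r = ((2·T) / (π·tau_max))^(1/3).
Convert to SI units:
  tau_max = 10.06 MPa = 1.006 × 10⁷ Pa
Substitute:
  r = ((2 × 323.9) / (π × (1.006 × 10⁷)))^(1/3)
  r = 0.02737 m
Final answer: r = 0.02737 m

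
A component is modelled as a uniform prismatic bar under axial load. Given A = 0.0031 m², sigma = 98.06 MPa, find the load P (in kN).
Model: a uniform prismatic bar under axial load, so sigma = P / A.
Solve for P: P = sigma·A.
Convert to SI units:
  sigma = 98.06 MPa = 9.806 × 10⁷ Pa
Substitute:
  P = (9.806 × 10⁷) × 0.0031
  P = 304000 N
Convert: P = 304000 N = 304 kN
Final answer: P = 304 kN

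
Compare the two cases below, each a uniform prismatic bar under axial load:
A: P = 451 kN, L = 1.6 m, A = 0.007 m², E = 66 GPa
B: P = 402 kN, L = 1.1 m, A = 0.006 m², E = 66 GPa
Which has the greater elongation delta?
Model: a uniform prismatic bar under axial load, so delta = (P·L) / (A·E) (SI units).
  A: delta = (451000 × 1.6) / (0.007 × (6.6 × 10¹⁰)) = 0.001562 m = 1.562 mm
  B: delta = (402000 × 1.1) / (0.006 × (6.6 × 10¹⁰)) = 0.001117 m = 1.117 mm
1.562 mm > 1.117 mm, so A is larger.
Final answer: A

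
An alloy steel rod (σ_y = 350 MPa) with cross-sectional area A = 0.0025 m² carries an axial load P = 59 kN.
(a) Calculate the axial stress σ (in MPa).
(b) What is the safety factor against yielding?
(a) Axial stress σ = P/A. Convert P = 59 kN = 59000 N.
  σ = 59000 / 0.0025 = 2.36 × 10⁷ Pa = 23.6 MPa
(b) Safety factor SF = σ_y/σ = 350 / 23.6 = 14.83
Final answer: (a) σ = 23.6 MPa, (b) SF = 14.83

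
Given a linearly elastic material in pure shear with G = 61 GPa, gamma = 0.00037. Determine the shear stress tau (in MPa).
Model: a linearly elastic material in pure shear, so tau = G·gamma.
Convert to SI units:
  G = 61 GPa = 6.1 × 10¹⁰ Pa
Substitute:
  tau = (6.1 × 10¹⁰) × 0.00037
  tau = 2.257 × 10⁷ Pa
Convert: tau = 2.257 × 10⁷ Pa = 22.57 MPa
Final answer: tau = 22.57 MPa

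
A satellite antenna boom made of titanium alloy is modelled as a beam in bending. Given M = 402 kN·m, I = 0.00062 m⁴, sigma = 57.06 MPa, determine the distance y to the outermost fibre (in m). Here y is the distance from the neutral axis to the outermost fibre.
Model: a beam in bending, so sigma = (M·y) / I.
Solve for y: y = (sigma·I) / M.
Convert to SI units:
  M = 402 kN·m = 402000 N·m
  sigma = 57.06 MPa = 5.706 × 10⁷ Pa
Substitute:
  y = ((5.706 × 10⁷) × 0.00062) / 402000
  y = 0.088 m
Final answer: y = 0.088 m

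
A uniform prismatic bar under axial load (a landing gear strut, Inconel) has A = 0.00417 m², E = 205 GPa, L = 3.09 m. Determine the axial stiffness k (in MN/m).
Model: a uniform prismatic bar under axial load, so k = (A·E) / L.
Convert to SI units:
  E = 205 GPa = 2.05 × 10¹¹ Pa
Substitute:
  k = (0.00417 × (2.05 × 10¹¹)) / 3.09
  k = 2.767 × 10⁸ N/m
Convert: k = 2.767 × 10⁸ N/m = 276.7 MN/m
Final answer: k = 276.7 MN/m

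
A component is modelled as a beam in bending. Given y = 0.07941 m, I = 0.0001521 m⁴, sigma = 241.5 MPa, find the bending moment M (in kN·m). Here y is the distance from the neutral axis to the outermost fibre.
Model: a beam in bending, so sigma = (M·y) / I.
Solve for M: M = (sigma·I) / y.
Convert to SI units:
  sigma = 241.5 MPa = 2.415 × 10⁸ Pa
Substitute:
  M = ((2.415 × 10⁸) × 0.0001521) / 0.07941
  M = 462600 N·m
Convert: M = 462600 N·m = 462.6 kN·m
Final answer: M = 462.6 kN·m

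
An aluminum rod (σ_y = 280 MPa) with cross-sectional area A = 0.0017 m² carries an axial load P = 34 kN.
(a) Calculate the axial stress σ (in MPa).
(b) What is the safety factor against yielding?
(a) Axial stress σ = P/A. Convert P = 34 kN = 34000 N.
  σ = 34000 / 0.0017 = 2 × 10⁷ Pa = 20 MPa
(b) Safety factor SF = σ_y/σ = 280 / 20 = 14
Final answer: (a) σ = 20 MPa, (b) SF = 14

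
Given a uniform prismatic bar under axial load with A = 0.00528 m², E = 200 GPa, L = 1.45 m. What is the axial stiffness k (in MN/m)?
Model: a uniform prismatic bar under axial load, so k = (A·E) / L.
Convert to SI units:
  E = 200 GPa = 2 × 10¹¹ Pa
Substitute:
  k = (0.00528 × (2 × 10¹¹)) / 1.45
  k = 7.283 × 10⁸ N/m
Convert: k = 7.283 × 10⁸ N/m = 728.3 MN/m
Final answer: k = 728.3 MN/m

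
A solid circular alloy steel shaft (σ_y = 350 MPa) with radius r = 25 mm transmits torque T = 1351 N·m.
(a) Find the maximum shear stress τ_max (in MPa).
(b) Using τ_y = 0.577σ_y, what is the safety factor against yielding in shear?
(a) For a solid circular shaft, τ_max = T·r/J with J = π·r^4/2, i.e. τ_max = 2·T / (π·r^3). Convert r = 25 mm = 0.025 m.
  τ_max = (2 × 1351) / (π × 0.025^3) = 5.504 × 10⁷ Pa = 55.04 MPa
(b) τ_y = 0.577 × 350 = 201.95 MPa
  SF = τ_y/τ_max = 201.95 / 55.04 = 3.669
Final answer: (a) τ_max = 55.04 MPa, (b) SF = 3.669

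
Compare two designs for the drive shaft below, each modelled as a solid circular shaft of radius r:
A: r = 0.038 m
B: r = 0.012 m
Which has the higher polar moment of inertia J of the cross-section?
Model: a solid circular shaft of radius r, so J = (π·r^4) / 2 (SI units).
  A: J = (π × 0.038^4) / 2 = 3.275 × 10⁻⁶ m⁴
  B: J = (π × 0.012^4) / 2 = 3.257 × 10⁻⁸ m⁴
3.275 × 10⁻⁶ m⁴ > 3.257 × 10⁻⁸ m⁴, so A is larger.
Final answer: A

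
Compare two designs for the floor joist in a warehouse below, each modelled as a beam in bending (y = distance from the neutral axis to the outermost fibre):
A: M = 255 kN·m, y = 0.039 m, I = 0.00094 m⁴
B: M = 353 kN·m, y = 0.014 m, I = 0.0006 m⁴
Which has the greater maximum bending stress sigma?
Model: a beam in bending (y = distance from the neutral axis to the outermost fibre), so sigma = (M·y) / I (SI units).
  A: sigma = (255000 × 0.039) / 0.00094 = 1.058 × 10⁷ Pa = 10.58 MPa
  B: sigma = (353000 × 0.014) / 0.0006 = 8.237 × 10⁶ Pa = 8.237 MPa
10.58 MPa > 8.237 MPa, so A is larger.
Final answer: A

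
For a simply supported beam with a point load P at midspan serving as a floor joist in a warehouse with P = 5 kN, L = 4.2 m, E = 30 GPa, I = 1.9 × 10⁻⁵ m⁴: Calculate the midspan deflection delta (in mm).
Model: a simply supported beam with a point load P at midspan, so delta = (P·L^3) / (48·E·I).
Convert to SI units:
  P = 5 kN = 5000 N
  E = 30 GPa = 3 × 10¹⁰ Pa
Substitute:
  delta = (5000 × 4.2^3) / (48 × (3 × 10¹⁰) × (1.9 × 10⁻⁵))
  delta = 0.01354 m
Convert: delta = 0.01354 m = 13.54 mm
Final answer: delta = 13.54 mm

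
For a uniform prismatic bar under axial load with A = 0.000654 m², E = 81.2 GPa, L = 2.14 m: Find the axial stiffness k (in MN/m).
Model: a uniform prismatic bar under axial load, so k = (A·E) / L.
Convert to SI units:
  E = 81.2 GPa = 8.12 × 10¹⁰ Pa
Substitute:
  k = (0.000654 × (8.12 × 10¹⁰)) / 2.14
  k = 2.482 × 10⁷ N/m
Convert: k = 2.482 × 10⁷ N/m = 24.82 MN/m
Final answer: k = 24.82 MN/m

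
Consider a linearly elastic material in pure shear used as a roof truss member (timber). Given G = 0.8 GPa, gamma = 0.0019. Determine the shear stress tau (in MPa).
Model: a linearly elastic material in pure shear, so tau = G·gamma.
Convert to SI units:
  G = 0.8 GPa = 8 × 10⁸ Pa
Substitute:
  tau = (8 × 10⁸) × 0.0019
  tau = 1.52 × 10⁶ Pa
Convert: tau = 1.52 × 10⁶ Pa = 1.52 MPa
Final answer: tau = 1.52 MPa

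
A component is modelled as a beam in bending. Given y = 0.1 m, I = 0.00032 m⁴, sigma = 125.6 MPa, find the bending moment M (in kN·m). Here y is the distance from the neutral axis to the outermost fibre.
Model: a beam in bending, so sigma = (M·y) / I.
Solve for M: M = (sigma·I) / y.
Convert to SI units:
  sigma = 125.6 MPa = 1.256 × 10⁸ Pa
Substitute:
  M = ((1.256 × 10⁸) × 0.00032) / 0.1
  M = 401900 N·m
Convert: M = 401900 N·m = 401.9 kN·m
Final answer: M = 401.9 kN·m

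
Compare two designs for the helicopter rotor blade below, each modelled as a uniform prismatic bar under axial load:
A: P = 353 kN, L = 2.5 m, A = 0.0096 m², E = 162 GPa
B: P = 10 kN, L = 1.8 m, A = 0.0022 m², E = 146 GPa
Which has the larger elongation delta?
Model: a uniform prismatic bar under axial load, so delta = (P·L) / (A·E) (SI units).
  A: delta = (353000 × 2.5) / (0.0096 × (1.62 × 10¹¹)) = 0.0005675 m = 0.5675 mm
  B: delta = (10000 × 1.8) / (0.0022 × (1.46 × 10¹¹)) = 5.604 × 10⁻⁵ m = 0.05604 mm
0.5675 mm > 0.05604 mm, so A is larger.
Final answer: A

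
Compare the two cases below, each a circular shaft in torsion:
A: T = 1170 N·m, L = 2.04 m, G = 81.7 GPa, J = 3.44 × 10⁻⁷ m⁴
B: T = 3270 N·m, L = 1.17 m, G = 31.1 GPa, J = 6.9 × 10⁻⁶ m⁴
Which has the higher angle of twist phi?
Model: a circular shaft in torsion, so phi = (T·L) / (G·J) (SI units).
  A: phi = (1170 × 2.04) / ((8.17 × 10¹⁰) × (3.44 × 10⁻⁷)) = 0.08492 rad = 4.866°
  B: phi = (3270 × 1.17) / ((3.11 × 10¹⁰) × (6.9 × 10⁻⁶)) = 0.01783 rad = 1.022°
4.866° > 1.022°, so A is larger.
Final answer: A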